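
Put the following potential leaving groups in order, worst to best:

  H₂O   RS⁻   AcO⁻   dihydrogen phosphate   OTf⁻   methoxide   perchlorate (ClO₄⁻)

methoxide < RS⁻ < AcO⁻ < dihydrogen phosphate < H₂O < perchlorate (ClO₄⁻) < OTf⁻

Rank by basicity of the departing species: weakest base leaves most easily.
OTf⁻: pKₐ(CF₃SO₃H (triflic acid)) ≈ -14 — charge spread over three oxygens and a CF₃ group; the premier leaving group in synthesis
perchlorate (ClO₄⁻): pKₐ(HClO₄) ≈ -10 — extremely weak base; rarely used for safety reasons
H₂O: pKₐ(H₃O⁺) ≈ -1.7
dihydrogen phosphate: pKₐ(H₃PO₄) ≈ 2.1 — moderate base; biological leaving group after further activation
AcO⁻: pKₐ(CH₃COOH) ≈ 4.8 — resonance-stabilised but still a weak base
RS⁻: pKₐ(RSH (a thiol)) ≈ 10.5 — moderately basic; rarely leaves without activation
methoxide: pKₐ(CH₃OH) ≈ 15.5 — strong base; alkoxides do not leave unassisted
The question asks for worst first, so the sequence is read in increasing leaving-group ability.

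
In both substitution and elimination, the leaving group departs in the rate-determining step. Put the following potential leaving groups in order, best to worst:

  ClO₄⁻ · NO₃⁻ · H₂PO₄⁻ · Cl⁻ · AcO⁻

Rank by basicity of the departing species: weakest base leaves most easily.
ClO₄⁻: pKₐ(HClO₄) ≈ -10
Cl⁻: pKₐ(HCl) ≈ -7
NO₃⁻: pKₐ(HNO₃) ≈ -1.3
H₂PO₄⁻: pKₐ(H₃PO₄) ≈ 2.1
AcO⁻: pKₐ(CH₃COOH) ≈ 4.8

ClO₄⁻ > Cl⁻ > NO₃⁻ > H₂PO₄⁻ > AcO⁻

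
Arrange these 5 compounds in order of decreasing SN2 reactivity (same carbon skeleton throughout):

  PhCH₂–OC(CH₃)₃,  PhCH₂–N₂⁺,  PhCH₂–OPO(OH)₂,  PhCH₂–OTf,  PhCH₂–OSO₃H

The skeletons are identical, so relative rate is governed entirely by leaving-group ability.
Leaving-group ability tracks the stability of the departed species; conjugate-acid pKₐ is the usual yardstick (lower pKₐ → better LG).
PhCH₂–N₂⁺ loses N₂: no meaningful conjugate acid; N₂ departs as an exceptionally stable neutral molecule
PhCH₂–OTf loses OTf⁻: pKₐ(CF₃SO₃H (triflic acid)) ≈ -14
PhCH₂–OSO₃H loses HSO₄⁻: pKₐ(H₂SO₄) ≈ -3
PhCH₂–OPO(OH)₂ loses H₂PO₄⁻: pKₐ(H₃PO₄) ≈ 2.1
PhCH₂–OC(CH₃)₃ loses (CH₃)₃CO⁻: pKₐ(t-BuOH) ≈ 18

PhCH₂–N₂⁺ > PhCH₂–OTf > PhCH₂–OSO₃H > PhCH₂–OPO(OH)₂ > PhCH₂–OC(CH₃)₃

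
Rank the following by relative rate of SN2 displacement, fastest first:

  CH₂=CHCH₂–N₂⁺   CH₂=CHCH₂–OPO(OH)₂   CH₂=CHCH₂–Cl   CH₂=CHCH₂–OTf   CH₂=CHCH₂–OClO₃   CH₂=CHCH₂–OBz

CH₂=CHCH₂–N₂⁺ > CH₂=CHCH₂–OTf > CH₂=CHCH₂–OClO₃ > CH₂=CHCH₂–Cl > CH₂=CHCH₂–OPO(OH)₂ > CH₂=CHCH₂–OBz

Identical carbon frameworks mean the comparison reduces to leaving-group quality.
The more stable X⁻ (or X) is on its own — i.e. the weaker a base it is — the better a leaving group it makes.
CH₂=CHCH₂–N₂⁺ loses N₂: no meaningful conjugate acid; N₂ departs as an exceptionally stable neutral molecule
CH₂=CHCH₂–OTf loses OTf⁻: pKₐ(CF₃SO₃H (triflic acid)) ≈ -14
CH₂=CHCH₂–OClO₃ loses ClO₄⁻: pKₐ(HClO₄) ≈ -10
CH₂=CHCH₂–Cl loses Cl⁻: pKₐ(HCl) ≈ -7
CH₂=CHCH₂–OPO(OH)₂ loses H₂PO₄⁻: pKₐ(H₃PO₄) ≈ 2.1
CH₂=CHCH₂–OBz loses PhCOO⁻: pKₐ(C₆H₅COOH) ≈ 4.2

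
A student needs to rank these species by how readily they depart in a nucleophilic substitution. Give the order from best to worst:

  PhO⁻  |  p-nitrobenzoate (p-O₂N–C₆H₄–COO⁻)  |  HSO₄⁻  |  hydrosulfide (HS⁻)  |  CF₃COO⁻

HSO₄⁻ > CF₃COO⁻ > p-nitrobenzoate (p-O₂N–C₆H₄–COO⁻) > hydrosulfide (HS⁻) > PhO⁻

HSO₄⁻: pKₐ(H₂SO₄) ≈ -3
CF₃COO⁻: pKₐ(CF₃COOH) ≈ 0.2
p-nitrobenzoate (p-O₂N–C₆H₄–COO⁻): pKₐ(p-nitrobenzoic acid) ≈ 3.4
hydrosulfide (HS⁻): pKₐ(H₂S) ≈ 7
PhO⁻: pKₐ(C₆H₅OH (phenol)) ≈ 10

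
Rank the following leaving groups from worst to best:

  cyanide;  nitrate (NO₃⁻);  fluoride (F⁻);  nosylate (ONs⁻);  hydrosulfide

Leaving-group ability tracks the stability of the departed species; conjugate-acid pKₐ is the usual yardstick (lower pKₐ → better LG).
nosylate (ONs⁻): pKₐ(p-O₂NC₆H₄SO₃H) ≈ -3.5 — p-nitro group further stabilises the sulfonate
nitrate (NO₃⁻): pKₐ(HNO₃) ≈ -1.3 — resonance-delocalised over three oxygens
fluoride (F⁻): pKₐ(HF) ≈ 3.2 — small and strongly basic; the poor halide leaving group
hydrosulfide: pKₐ(H₂S) ≈ 7 — larger and more polarisable than the oxygen analogue
cyanide: pKₐ(HCN) ≈ 9.2
Reversing gives the worst-to-best order requested.

cyanide < hydrosulfide < fluoride (F⁻) < nitrate (NO₃⁻) < nosylate (ONs⁻)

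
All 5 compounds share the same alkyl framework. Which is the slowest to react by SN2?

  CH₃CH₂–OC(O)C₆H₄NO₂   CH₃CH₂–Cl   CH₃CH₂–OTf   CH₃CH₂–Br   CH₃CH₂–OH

Identical carbon frameworks mean the comparison reduces to leaving-group quality.
Leaving-group ability tracks the stability of the departed species; conjugate-acid pKₐ is the usual yardstick (lower pKₐ → better LG).
CH₃CH₂–OTf loses OTf⁻: pKₐ(CF₃SO₃H (triflic acid)) ≈ -14
CH₃CH₂–Br loses Br⁻: pKₐ(HBr) ≈ -9
CH₃CH₂–Cl loses Cl⁻: pKₐ(HCl) ≈ -7
CH₃CH₂–OC(O)C₆H₄NO₂ loses p-O₂N–C₆H₄–COO⁻: pKₐ(p-nitrobenzoic acid) ≈ 3.4
CH₃CH₂–OH loses OH⁻: pKₐ(H₂O) ≈ 15.7

CH₃CH₂–OH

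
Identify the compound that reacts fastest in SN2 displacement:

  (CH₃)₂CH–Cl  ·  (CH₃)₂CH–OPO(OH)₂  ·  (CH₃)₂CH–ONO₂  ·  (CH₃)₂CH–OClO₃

The skeletons are identical, so relative rate is governed entirely by leaving-group ability.
A good leaving group is a weak base: the lower the pKₐ of its conjugate acid, the more readily it departs.
(CH₃)₂CH–OClO₃ loses ClO₄⁻: pKₐ(HClO₄) ≈ -10
(CH₃)₂CH–Cl loses Cl⁻: pKₐ(HCl) ≈ -7
(CH₃)₂CH–ONO₂ loses NO₃⁻: pKₐ(HNO₃) ≈ -1.3
(CH₃)₂CH–OPO(OH)₂ loses H₂PO₄⁻: pKₐ(H₃PO₄) ≈ 2.1

(CH₃)₂CH–OClO₃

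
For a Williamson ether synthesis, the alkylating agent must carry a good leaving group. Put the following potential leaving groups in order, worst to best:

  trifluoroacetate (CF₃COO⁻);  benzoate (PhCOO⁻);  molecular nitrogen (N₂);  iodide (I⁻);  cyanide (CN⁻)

cyanide (CN⁻) < benzoate (PhCOO⁻) < trifluoroacetate (CF₃COO⁻) < iodide (I⁻) < molecular nitrogen (N₂)

Leaving-group ability tracks the stability of the departed species; conjugate-acid pKₐ is the usual yardstick (lower pKₐ → better LG).
molecular nitrogen (N₂): no meaningful conjugate acid; N₂ departs as an exceptionally stable neutral molecule
iodide (I⁻): pKₐ(HI) ≈ -10 — large, highly polarisable; very weak base
trifluoroacetate (CF₃COO⁻): pKₐ(CF₃COOH) ≈ 0.2
benzoate (PhCOO⁻): pKₐ(C₆H₅COOH) ≈ 4.2
cyanide (CN⁻): pKₐ(HCN) ≈ 9.2 — sp carbon stabilises the charge somewhat, but still a poor LG
Reversing gives the worst-to-best order requested.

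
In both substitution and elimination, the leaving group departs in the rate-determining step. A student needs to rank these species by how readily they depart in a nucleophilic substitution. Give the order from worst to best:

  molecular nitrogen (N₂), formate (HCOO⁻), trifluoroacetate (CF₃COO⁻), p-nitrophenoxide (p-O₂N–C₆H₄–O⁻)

molecular nitrogen (N₂): no meaningful conjugate acid; N₂ departs as an exceptionally stable neutral molecule
trifluoroacetate (CF₃COO⁻): pKₐ(CF₃COOH) ≈ 0.2
formate (HCOO⁻): pKₐ(HCOOH) ≈ 3.8 — resonance-stabilised carboxylate
p-nitrophenoxide (p-O₂N–C₆H₄–O⁻): pKₐ(p-nitrophenol) ≈ 7.2 — nitro group delocalises the charge; the classic chromogenic LG
Reversing gives the worst-to-best order requested.

p-nitrophenoxide (p-O₂N–C₆H₄–O⁻) < formate (HCOO⁻) < trifluoroacetate (CF₃COO⁻) < molecular nitrogen (N₂)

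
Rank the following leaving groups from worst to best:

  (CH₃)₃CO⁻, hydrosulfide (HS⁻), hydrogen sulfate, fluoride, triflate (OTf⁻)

(CH₃)₃CO⁻ < hydrosulfide (HS⁻) < fluoride < hydrogen sulfate < triflate (OTf⁻)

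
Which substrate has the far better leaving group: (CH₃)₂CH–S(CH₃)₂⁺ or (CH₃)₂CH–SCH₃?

(CH₃)₂CH–S(CH₃)₂⁺

From (CH₃)₂CH–SCH₃ the departing group would be RS⁻ (pKₐ(RSH (a thiol)) ≈ 10.5). Moderately basic; rarely leaves without activation.
From (CH₃)₂CH–S(CH₃)₂⁺ the leaving group is SR'₂ (pKₐ(R'₂SH⁺) ≈ -7). Neutral; leaves from a sulfonium salt (R–SR'₂⁺).
(In practice (CH₃)₂CH–S(CH₃)₂⁺ is made from (CH₃)₂CH–SCH₃ by S-methylation with CH₃I, allowing neutral dimethyl sulfide, rather than methanethiolate, to depart.)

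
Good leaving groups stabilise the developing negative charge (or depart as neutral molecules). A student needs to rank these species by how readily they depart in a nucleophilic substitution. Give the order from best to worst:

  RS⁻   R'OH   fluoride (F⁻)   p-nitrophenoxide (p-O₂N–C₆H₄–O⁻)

R'OH > fluoride (F⁻) > p-nitrophenoxide (p-O₂N–C₆H₄–O⁻) > RS⁻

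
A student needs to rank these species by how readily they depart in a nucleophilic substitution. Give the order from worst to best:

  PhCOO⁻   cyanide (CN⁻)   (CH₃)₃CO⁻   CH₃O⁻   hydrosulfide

Rank by basicity of the departing species: weakest base leaves most easily.
PhCOO⁻: pKₐ(C₆H₅COOH) ≈ 4.2 — aryl carboxylate
hydrosulfide: pKₐ(H₂S) ≈ 7 — larger and more polarisable than the oxygen analogue
cyanide (CN⁻): pKₐ(HCN) ≈ 9.2
CH₃O⁻: pKₐ(CH₃OH) ≈ 15.5
(CH₃)₃CO⁻: pKₐ(t-BuOH) ≈ 18 — bulky, strongly basic alkoxide
Listed from poorest to best leaving group as asked.

(CH₃)₃CO⁻ < CH₃O⁻ < cyanide (CN⁻) < hydrosulfide < PhCOO⁻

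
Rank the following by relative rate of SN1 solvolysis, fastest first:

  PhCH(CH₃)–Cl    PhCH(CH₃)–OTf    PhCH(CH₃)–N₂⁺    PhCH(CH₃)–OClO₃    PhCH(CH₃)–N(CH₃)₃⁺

PhCH(CH₃)–N₂⁺ > PhCH(CH₃)–OTf > PhCH(CH₃)–OClO₃ > PhCH(CH₃)–Cl > PhCH(CH₃)–N(CH₃)₃⁺

The skeletons are identical, so relative rate is governed entirely by leaving-group ability.
Leaving-group ability tracks the stability of the departed species; conjugate-acid pKₐ is the usual yardstick (lower pKₐ → better LG).
PhCH(CH₃)–N₂⁺ loses N₂: no meaningful conjugate acid; N₂ departs as an exceptionally stable neutral molecule
PhCH(CH₃)–OTf loses OTf⁻: pKₐ(CF₃SO₃H (triflic acid)) ≈ -14
PhCH(CH₃)–OClO₃ loses ClO₄⁻: pKₐ(HClO₄) ≈ -10
PhCH(CH₃)–Cl loses Cl⁻: pKₐ(HCl) ≈ -7
PhCH(CH₃)–N(CH₃)₃⁺ loses NR'₃: pKₐ(R'₃NH⁺) ≈ 10.7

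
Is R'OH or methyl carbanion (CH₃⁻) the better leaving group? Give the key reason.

R'OH is the better leaving group.
pKₐ(R'OH₂⁺) ≈ -2.4 versus pKₐ(CH₄) ≈ 48: R'OH is the much weaker base.
Neutral; leaves from a protonated ether (an oxonium ion, R–O(H)R'⁺).

R'OH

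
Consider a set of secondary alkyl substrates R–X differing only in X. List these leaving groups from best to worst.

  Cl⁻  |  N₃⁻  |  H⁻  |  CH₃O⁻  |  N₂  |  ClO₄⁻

A good leaving group is a weak base: the lower the pKₐ of its conjugate acid, the more readily it departs.
N₂: no meaningful conjugate acid; N₂ departs as an exceptionally stable neutral molecule
ClO₄⁻: pKₐ(HClO₄) ≈ -10
Cl⁻: pKₐ(HCl) ≈ -7
N₃⁻: pKₐ(HN₃) ≈ 4.7
CH₃O⁻: pKₐ(CH₃OH) ≈ 15.5
H⁻: pKₐ(H₂) ≈ 36

N₂ > ClO₄⁻ > Cl⁻ > N₃⁻ > CH₃O⁻ > H⁻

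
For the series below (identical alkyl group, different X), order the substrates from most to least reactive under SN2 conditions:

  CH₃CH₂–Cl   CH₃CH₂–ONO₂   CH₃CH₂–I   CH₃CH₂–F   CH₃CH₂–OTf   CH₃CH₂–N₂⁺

With the same alkyl group throughout, only the leaving group differentiates the rates.
Rank by basicity of the departing species: weakest base leaves most easily.
CH₃CH₂–N₂⁺ loses N₂: no meaningful conjugate acid; N₂ departs as an exceptionally stable neutral molecule
CH₃CH₂–OTf loses OTf⁻: pKₐ(CF₃SO₃H (triflic acid)) ≈ -14
CH₃CH₂–I loses I⁻: pKₐ(HI) ≈ -10
CH₃CH₂–Cl loses Cl⁻: pKₐ(HCl) ≈ -7
CH₃CH₂–ONO₂ loses NO₃⁻: pKₐ(HNO₃) ≈ -1.3
CH₃CH₂–F loses F⁻: pKₐ(HF) ≈ 3.2

CH₃CH₂–N₂⁺ > CH₃CH₂–OTf > CH₃CH₂–I > CH₃CH₂–Cl > CH₃CH₂–ONO₂ > CH₃CH₂–F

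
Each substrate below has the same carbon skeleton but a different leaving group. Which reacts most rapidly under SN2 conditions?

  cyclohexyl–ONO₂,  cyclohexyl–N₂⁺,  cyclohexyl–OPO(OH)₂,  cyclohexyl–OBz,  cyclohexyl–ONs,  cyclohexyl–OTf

With the same alkyl group throughout, only the leaving group differentiates the rates.
A good leaving group is a weak base: the lower the pKₐ of its conjugate acid, the more readily it departs.
cyclohexyl–N₂⁺ loses N₂: no meaningful conjugate acid; N₂ departs as an exceptionally stable neutral molecule
cyclohexyl–OTf loses OTf⁻: pKₐ(CF₃SO₃H (triflic acid)) ≈ -14
cyclohexyl–ONs loses ONs⁻: pKₐ(p-O₂NC₆H₄SO₃H) ≈ -3.5
cyclohexyl–ONO₂ loses NO₃⁻: pKₐ(HNO₃) ≈ -1.3
cyclohexyl–OPO(OH)₂ loses H₂PO₄⁻: pKₐ(H₃PO₄) ≈ 2.1
cyclohexyl–OBz loses PhCOO⁻: pKₐ(C₆H₅COOH) ≈ 4.2

cyclohexyl–N₂⁺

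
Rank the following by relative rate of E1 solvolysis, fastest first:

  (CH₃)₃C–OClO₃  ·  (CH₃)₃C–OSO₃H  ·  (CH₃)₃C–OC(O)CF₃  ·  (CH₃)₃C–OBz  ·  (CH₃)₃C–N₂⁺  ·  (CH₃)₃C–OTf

(CH₃)₃C–N₂⁺ > (CH₃)₃C–OTf > (CH₃)₃C–OClO₃ > (CH₃)₃C–OSO₃H > (CH₃)₃C–OC(O)CF₃ > (CH₃)₃C–OBz

The skeletons are identical, so relative rate is governed entirely by leaving-group ability.
The more stable X⁻ (or X) is on its own — i.e. the weaker a base it is — the better a leaving group it makes.
(CH₃)₃C–N₂⁺ loses N₂: no meaningful conjugate acid; N₂ departs as an exceptionally stable neutral molecule
(CH₃)₃C–OTf loses OTf⁻: pKₐ(CF₃SO₃H (triflic acid)) ≈ -14
(CH₃)₃C–OClO₃ loses ClO₄⁻: pKₐ(HClO₄) ≈ -10
(CH₃)₃C–OSO₃H loses HSO₄⁻: pKₐ(H₂SO₄) ≈ -3
(CH₃)₃C–OC(O)CF₃ loses CF₃COO⁻: pKₐ(CF₃COOH) ≈ 0.2
(CH₃)₃C–OBz loses PhCOO⁻: pKₐ(C₆H₅COOH) ≈ 4.2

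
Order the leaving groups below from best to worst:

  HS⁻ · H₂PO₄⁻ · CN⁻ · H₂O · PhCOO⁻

H₂O: pKₐ(H₃O⁺) ≈ -1.7 — neutral; leaves from a protonated alcohol (R–OH₂⁺)
H₂PO₄⁻: pKₐ(H₃PO₄) ≈ 2.1
PhCOO⁻: pKₐ(C₆H₅COOH) ≈ 4.2
HS⁻: pKₐ(H₂S) ≈ 7 — larger and more polarisable than the oxygen analogue
CN⁻: pKₐ(HCN) ≈ 9.2

H₂O > H₂PO₄⁻ > PhCOO⁻ > HS⁻ > CN⁻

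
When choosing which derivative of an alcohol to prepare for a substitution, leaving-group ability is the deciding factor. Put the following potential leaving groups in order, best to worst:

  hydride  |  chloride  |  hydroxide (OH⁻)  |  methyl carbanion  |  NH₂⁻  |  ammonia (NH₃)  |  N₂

N₂ > chloride > ammonia (NH₃) > hydroxide (OH⁻) > hydride > NH₂⁻ > methyl carbanion

Leaving-group ability tracks the stability of the departed species; conjugate-acid pKₐ is the usual yardstick (lower pKₐ → better LG).
N₂: no meaningful conjugate acid; N₂ departs as an exceptionally stable neutral molecule
chloride: pKₐ(HCl) ≈ -7 — moderately weak base
ammonia (NH₃): pKₐ(NH₄⁺) ≈ 9.2
hydroxide (OH⁻): pKₐ(H₂O) ≈ 15.7 — strong base; essentially never leaves without prior activation
hydride: pKₐ(H₂) ≈ 36
NH₂⁻: pKₐ(NH₃) ≈ 38
methyl carbanion: pKₐ(CH₄) ≈ 48 — unstabilised carbanion; the worst conceivable leaving group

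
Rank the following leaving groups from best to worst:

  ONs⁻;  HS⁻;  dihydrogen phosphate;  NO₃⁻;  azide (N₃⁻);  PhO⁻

ONs⁻: pKₐ(p-O₂NC₆H₄SO₃H) ≈ -3.5 — p-nitro group further stabilises the sulfonate
NO₃⁻: pKₐ(HNO₃) ≈ -1.3 — resonance-delocalised over three oxygens
dihydrogen phosphate: pKₐ(H₃PO₄) ≈ 2.1 — moderate base; biological leaving group after further activation
azide (N₃⁻): pKₐ(HN₃) ≈ 4.7
HS⁻: pKₐ(H₂S) ≈ 7 — larger and more polarisable than the oxygen analogue
PhO⁻: pKₐ(C₆H₅OH (phenol)) ≈ 10

ONs⁻ > NO₃⁻ > dihydrogen phosphate > azide (N₃⁻) > HS⁻ > PhO⁻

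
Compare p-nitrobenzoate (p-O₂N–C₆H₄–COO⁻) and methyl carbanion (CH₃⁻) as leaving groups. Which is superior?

p-nitrobenzoate (p-O₂N–C₆H₄–COO⁻) is the better leaving group.
pKₐ(p-nitrobenzoic acid) ≈ 3.4 versus pKₐ(CH₄) ≈ 48: p-nitrobenzoate (p-O₂N–C₆H₄–COO⁻) is the much weaker base.
Electron-withdrawing nitro group stabilises the carboxylate.

p-nitrobenzoate (p-O₂N–C₆H₄–COO⁻)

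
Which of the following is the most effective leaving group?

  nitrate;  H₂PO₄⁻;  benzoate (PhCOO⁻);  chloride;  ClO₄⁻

ClO₄⁻

Leaving-group ability tracks the stability of the departed species; conjugate-acid pKₐ is the usual yardstick (lower pKₐ → better LG).
ClO₄⁻: pKₐ(HClO₄) ≈ -10
chloride: pKₐ(HCl) ≈ -7
nitrate: pKₐ(HNO₃) ≈ -1.3
H₂PO₄⁻: pKₐ(H₃PO₄) ≈ 2.1
benzoate (PhCOO⁻): pKₐ(C₆H₅COOH) ≈ 4.2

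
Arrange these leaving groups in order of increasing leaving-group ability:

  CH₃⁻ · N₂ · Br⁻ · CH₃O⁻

CH₃⁻ < CH₃O⁻ < Br⁻ < N₂

Leaving-group ability tracks the stability of the departed species; conjugate-acid pKₐ is the usual yardstick (lower pKₐ → better LG).
N₂: no meaningful conjugate acid; N₂ departs as an exceptionally stable neutral molecule
Br⁻: pKₐ(HBr) ≈ -9 — weak base; good leaving group
CH₃O⁻: pKₐ(CH₃OH) ≈ 15.5 — strong base; alkoxides do not leave unassisted
CH₃⁻: pKₐ(CH₄) ≈ 48
Listed from poorest to best leaving group as asked.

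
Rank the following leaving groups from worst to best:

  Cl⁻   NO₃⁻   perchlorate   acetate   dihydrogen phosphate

acetate < dihydrogen phosphate < NO₃⁻ < Cl⁻ < perchlorate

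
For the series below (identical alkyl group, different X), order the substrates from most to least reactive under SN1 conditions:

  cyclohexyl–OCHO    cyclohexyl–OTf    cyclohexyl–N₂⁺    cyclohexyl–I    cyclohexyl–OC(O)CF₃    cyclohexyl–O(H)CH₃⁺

cyclohexyl–N₂⁺ > cyclohexyl–OTf > cyclohexyl–I > cyclohexyl–O(H)CH₃⁺ > cyclohexyl–OC(O)CF₃ > cyclohexyl–OCHO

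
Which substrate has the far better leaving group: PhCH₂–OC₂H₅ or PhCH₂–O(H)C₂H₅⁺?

PhCH₂–O(H)C₂H₅⁺

From PhCH₂–OC₂H₅ the departing group would be CH₃CH₂O⁻ (pKₐ(CH₃CH₂OH) ≈ 16). Strong base; alkoxides do not leave unassisted.
From PhCH₂–O(H)C₂H₅⁺ the leaving group is R'OH (pKₐ(R'OH₂⁺) ≈ -2.4). Neutral; leaves from a protonated ether (an oxonium ion, R–O(H)R'⁺).
(In practice PhCH₂–O(H)C₂H₅⁺ is made from PhCH₂–OC₂H₅ by protonation with concentrated HBr, allowing neutral ethanol, rather than ethoxide, to depart.)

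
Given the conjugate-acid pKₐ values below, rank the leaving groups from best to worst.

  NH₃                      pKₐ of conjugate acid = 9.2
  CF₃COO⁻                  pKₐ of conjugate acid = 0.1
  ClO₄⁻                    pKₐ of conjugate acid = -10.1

Lower conjugate-acid pKₐ ⇒ weaker base ⇒ better leaving group.
Sorting by the given values: ClO₄⁻ (-10.1), CF₃COO⁻ (0.1), NH₃ (9.2).

ClO₄⁻ > CF₃COO⁻ > NH₃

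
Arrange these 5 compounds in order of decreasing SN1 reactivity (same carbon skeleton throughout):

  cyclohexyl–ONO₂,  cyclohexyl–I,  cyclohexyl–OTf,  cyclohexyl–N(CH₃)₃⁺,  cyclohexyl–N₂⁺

The skeletons are identical, so relative rate is governed entirely by leaving-group ability.
A good leaving group is a weak base: the lower the pKₐ of its conjugate acid, the more readily it departs.
cyclohexyl–N₂⁺ loses N₂: no meaningful conjugate acid; N₂ departs as an exceptionally stable neutral molecule
cyclohexyl–OTf loses OTf⁻: pKₐ(CF₃SO₃H (triflic acid)) ≈ -14
cyclohexyl–I loses I⁻: pKₐ(HI) ≈ -10
cyclohexyl–ONO₂ loses NO₃⁻: pKₐ(HNO₃) ≈ -1.3
cyclohexyl–N(CH₃)₃⁺ loses NR'₃: pKₐ(R'₃NH⁺) ≈ 10.7

cyclohexyl–N₂⁺ > cyclohexyl–OTf > cyclohexyl–I > cyclohexyl–ONO₂ > cyclohexyl–N(CH₃)₃⁺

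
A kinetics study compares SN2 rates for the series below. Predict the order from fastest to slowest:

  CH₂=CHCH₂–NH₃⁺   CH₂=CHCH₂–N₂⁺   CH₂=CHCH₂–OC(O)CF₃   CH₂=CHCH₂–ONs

Identical carbon frameworks mean the comparison reduces to leaving-group quality.
Rank by basicity of the departing species: weakest base leaves most easily.
CH₂=CHCH₂–N₂⁺ loses N₂: no meaningful conjugate acid; N₂ departs as an exceptionally stable neutral molecule
CH₂=CHCH₂–ONs loses ONs⁻: pKₐ(p-O₂NC₆H₄SO₃H) ≈ -3.5
CH₂=CHCH₂–OC(O)CF₃ loses CF₃COO⁻: pKₐ(CF₃COOH) ≈ 0.2
CH₂=CHCH₂–NH₃⁺ loses NH₃: pKₐ(NH₄⁺) ≈ 9.2

CH₂=CHCH₂–N₂⁺ > CH₂=CHCH₂–ONs > CH₂=CHCH₂–OC(O)CF₃ > CH₂=CHCH₂–NH₃⁺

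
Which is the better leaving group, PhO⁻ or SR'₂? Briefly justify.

SR'₂ is the better leaving group.
pKₐ(R'₂SH⁺) ≈ -7 versus pKₐ(C₆H₅OH (phenol)) ≈ 10: SR'₂ is the much weaker base.
Neutral; leaves from a sulfonium salt (R–SR'₂⁺).

SR'₂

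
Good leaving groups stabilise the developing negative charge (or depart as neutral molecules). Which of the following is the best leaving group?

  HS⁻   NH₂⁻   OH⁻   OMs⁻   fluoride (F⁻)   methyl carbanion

OMs⁻

OMs⁻: pKₐ(CH₃SO₃H (MsOH)) ≈ -1.9
fluoride (F⁻): pKₐ(HF) ≈ 3.2
HS⁻: pKₐ(H₂S) ≈ 7
OH⁻: pKₐ(H₂O) ≈ 15.7
NH₂⁻: pKₐ(NH₃) ≈ 38
methyl carbanion: pKₐ(CH₄) ≈ 48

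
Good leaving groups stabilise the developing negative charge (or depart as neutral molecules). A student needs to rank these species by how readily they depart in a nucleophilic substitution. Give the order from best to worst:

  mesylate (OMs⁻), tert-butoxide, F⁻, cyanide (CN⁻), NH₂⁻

Leaving-group ability tracks the stability of the departed species; conjugate-acid pKₐ is the usual yardstick (lower pKₐ → better LG).
mesylate (OMs⁻): pKₐ(CH₃SO₃H (MsOH)) ≈ -1.9
F⁻: pKₐ(HF) ≈ 3.2
cyanide (CN⁻): pKₐ(HCN) ≈ 9.2
tert-butoxide: pKₐ(t-BuOH) ≈ 18
NH₂⁻: pKₐ(NH₃) ≈ 38

mesylate (OMs⁻) > F⁻ > cyanide (CN⁻) > tert-butoxide > NH₂⁻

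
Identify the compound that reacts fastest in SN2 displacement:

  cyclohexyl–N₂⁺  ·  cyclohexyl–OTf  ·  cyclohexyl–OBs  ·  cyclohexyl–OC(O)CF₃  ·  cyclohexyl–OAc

With the same alkyl group throughout, only the leaving group differentiates the rates.
The more stable X⁻ (or X) is on its own — i.e. the weaker a base it is — the better a leaving group it makes.
cyclohexyl–N₂⁺ loses N₂: no meaningful conjugate acid; N₂ departs as an exceptionally stable neutral molecule
cyclohexyl–OTf loses OTf⁻: pKₐ(CF₃SO₃H (triflic acid)) ≈ -14
cyclohexyl–OBs loses OBs⁻: pKₐ(p-BrC₆H₄SO₃H) ≈ -2.8
cyclohexyl–OC(O)CF₃ loses CF₃COO⁻: pKₐ(CF₃COOH) ≈ 0.2
cyclohexyl–OAc loses AcO⁻: pKₐ(CH₃COOH) ≈ 4.8

cyclohexyl–N₂⁺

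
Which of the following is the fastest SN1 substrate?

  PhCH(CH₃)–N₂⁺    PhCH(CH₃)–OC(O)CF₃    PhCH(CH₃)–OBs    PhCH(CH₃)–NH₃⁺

Same R in every case — rank the leaving groups.
Rank by basicity of the departing species: weakest base leaves most easily.
PhCH(CH₃)–N₂⁺ loses N₂: no meaningful conjugate acid; N₂ departs as an exceptionally stable neutral molecule
PhCH(CH₃)–OBs loses OBs⁻: pKₐ(p-BrC₆H₄SO₃H) ≈ -2.8
PhCH(CH₃)–OC(O)CF₃ loses CF₃COO⁻: pKₐ(CF₃COOH) ≈ 0.2
PhCH(CH₃)–NH₃⁺ loses NH₃: pKₐ(NH₄⁺) ≈ 9.2

PhCH(CH₃)–N₂⁺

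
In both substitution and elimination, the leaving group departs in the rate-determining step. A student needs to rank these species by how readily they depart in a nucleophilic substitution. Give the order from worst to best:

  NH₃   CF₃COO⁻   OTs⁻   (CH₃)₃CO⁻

(CH₃)₃CO⁻ < NH₃ < CF₃COO⁻ < OTs⁻

Leaving-group ability tracks the stability of the departed species; conjugate-acid pKₐ is the usual yardstick (lower pKₐ → better LG).
OTs⁻: pKₐ(p-CH₃C₆H₄SO₃H (TsOH)) ≈ -2.8
CF₃COO⁻: pKₐ(CF₃COOH) ≈ 0.2
NH₃: pKₐ(NH₄⁺) ≈ 9.2
(CH₃)₃CO⁻: pKₐ(t-BuOH) ≈ 18 — bulky, strongly basic alkoxide
Listed from poorest to best leaving group as asked.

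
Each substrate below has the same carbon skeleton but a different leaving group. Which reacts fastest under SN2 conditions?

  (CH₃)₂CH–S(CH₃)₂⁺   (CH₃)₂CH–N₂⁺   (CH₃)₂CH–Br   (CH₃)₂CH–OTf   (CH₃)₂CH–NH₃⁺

(CH₃)₂CH–N₂⁺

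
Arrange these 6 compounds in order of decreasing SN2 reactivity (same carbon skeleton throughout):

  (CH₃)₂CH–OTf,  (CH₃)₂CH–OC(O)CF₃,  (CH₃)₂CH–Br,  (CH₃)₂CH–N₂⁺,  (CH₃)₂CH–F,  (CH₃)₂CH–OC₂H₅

(CH₃)₂CH–N₂⁺ > (CH₃)₂CH–OTf > (CH₃)₂CH–Br > (CH₃)₂CH–OC(O)CF₃ > (CH₃)₂CH–F > (CH₃)₂CH–OC₂H₅

With the same alkyl group throughout, only the leaving group differentiates the rates.
Leaving-group ability tracks the stability of the departed species; conjugate-acid pKₐ is the usual yardstick (lower pKₐ → better LG).
(CH₃)₂CH–N₂⁺ loses N₂: no meaningful conjugate acid; N₂ departs as an exceptionally stable neutral molecule
(CH₃)₂CH–OTf loses OTf⁻: pKₐ(CF₃SO₃H (triflic acid)) ≈ -14
(CH₃)₂CH–Br loses Br⁻: pKₐ(HBr) ≈ -9
(CH₃)₂CH–OC(O)CF₃ loses CF₃COO⁻: pKₐ(CF₃COOH) ≈ 0.2
(CH₃)₂CH–F loses F⁻: pKₐ(HF) ≈ 3.2
(CH₃)₂CH–OC₂H₅ loses CH₃CH₂O⁻: pKₐ(CH₃CH₂OH) ≈ 16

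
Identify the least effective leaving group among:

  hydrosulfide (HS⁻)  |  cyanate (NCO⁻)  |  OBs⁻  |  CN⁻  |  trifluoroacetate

The more stable X⁻ (or X) is on its own — i.e. the weaker a base it is — the better a leaving group it makes.
OBs⁻: pKₐ(p-BrC₆H₄SO₃H) ≈ -2.8
trifluoroacetate: pKₐ(CF₃COOH) ≈ 0.2
cyanate (NCO⁻): pKₐ(HOCN) ≈ 3.5
hydrosulfide (HS⁻): pKₐ(H₂S) ≈ 7
CN⁻: pKₐ(HCN) ≈ 9.2

CN⁻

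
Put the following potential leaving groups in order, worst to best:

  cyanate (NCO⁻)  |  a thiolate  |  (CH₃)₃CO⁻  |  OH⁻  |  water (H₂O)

The more stable X⁻ (or X) is on its own — i.e. the weaker a base it is — the better a leaving group it makes.
water (H₂O): pKₐ(H₃O⁺) ≈ -1.7
cyanate (NCO⁻): pKₐ(HOCN) ≈ 3.5
a thiolate: pKₐ(RSH (a thiol)) ≈ 10.5
OH⁻: pKₐ(H₂O) ≈ 15.7
(CH₃)₃CO⁻: pKₐ(t-BuOH) ≈ 18
Reversing gives the worst-to-best order requested.

(CH₃)₃CO⁻ < OH⁻ < a thiolate < cyanate (NCO⁻) < water (H₂O)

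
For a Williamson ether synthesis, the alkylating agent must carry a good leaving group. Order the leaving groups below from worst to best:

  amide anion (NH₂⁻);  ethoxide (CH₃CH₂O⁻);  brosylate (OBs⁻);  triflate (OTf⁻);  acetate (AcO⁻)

triflate (OTf⁻): pKₐ(CF₃SO₃H (triflic acid)) ≈ -14
brosylate (OBs⁻): pKₐ(p-BrC₆H₄SO₃H) ≈ -2.8
acetate (AcO⁻): pKₐ(CH₃COOH) ≈ 4.8
ethoxide (CH₃CH₂O⁻): pKₐ(CH₃CH₂OH) ≈ 16
amide anion (NH₂⁻): pKₐ(NH₃) ≈ 38
Listed from poorest to best leaving group as asked.

amide anion (NH₂⁻) < ethoxide (CH₃CH₂O⁻) < acetate (AcO⁻) < brosylate (OBs⁻) < triflate (OTf⁻)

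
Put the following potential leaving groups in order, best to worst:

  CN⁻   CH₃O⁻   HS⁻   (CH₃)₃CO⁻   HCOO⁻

HCOO⁻: pKₐ(HCOOH) ≈ 3.8
HS⁻: pKₐ(H₂S) ≈ 7
CN⁻: pKₐ(HCN) ≈ 9.2
CH₃O⁻: pKₐ(CH₃OH) ≈ 15.5
(CH₃)₃CO⁻: pKₐ(t-BuOH) ≈ 18

HCOO⁻ > HS⁻ > CN⁻ > CH₃O⁻ > (CH₃)₃CO⁻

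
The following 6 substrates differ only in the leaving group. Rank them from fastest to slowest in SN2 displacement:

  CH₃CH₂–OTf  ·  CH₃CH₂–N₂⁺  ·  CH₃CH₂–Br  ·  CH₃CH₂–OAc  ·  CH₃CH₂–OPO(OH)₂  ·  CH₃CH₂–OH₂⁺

CH₃CH₂–N₂⁺ > CH₃CH₂–OTf > CH₃CH₂–Br > CH₃CH₂–OH₂⁺ > CH₃CH₂–OPO(OH)₂ > CH₃CH₂–OAc

Identical carbon frameworks mean the comparison reduces to leaving-group quality.
A good leaving group is a weak base: the lower the pKₐ of its conjugate acid, the more readily it departs.
CH₃CH₂–N₂⁺ loses N₂: no meaningful conjugate acid; N₂ departs as an exceptionally stable neutral molecule
CH₃CH₂–OTf loses OTf⁻: pKₐ(CF₃SO₃H (triflic acid)) ≈ -14
CH₃CH₂–Br loses Br⁻: pKₐ(HBr) ≈ -9
CH₃CH₂–OH₂⁺ loses H₂O: pKₐ(H₃O⁺) ≈ -1.7
CH₃CH₂–OPO(OH)₂ loses H₂PO₄⁻: pKₐ(H₃PO₄) ≈ 2.1
CH₃CH₂–OAc loses AcO⁻: pKₐ(CH₃COOH) ≈ 4.8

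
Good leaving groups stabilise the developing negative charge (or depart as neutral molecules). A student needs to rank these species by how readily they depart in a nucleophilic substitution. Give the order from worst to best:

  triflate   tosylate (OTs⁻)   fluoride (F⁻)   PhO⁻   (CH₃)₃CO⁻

(CH₃)₃CO⁻ < PhO⁻ < fluoride (F⁻) < tosylate (OTs⁻) < triflate

triflate: pKₐ(CF₃SO₃H (triflic acid)) ≈ -14
tosylate (OTs⁻): pKₐ(p-CH₃C₆H₄SO₃H (TsOH)) ≈ -2.8
fluoride (F⁻): pKₐ(HF) ≈ 3.2 — small and strongly basic; the poor halide leaving group
PhO⁻: pKₐ(C₆H₅OH (phenol)) ≈ 10 — resonance into the ring helps, but still a poor LG
(CH₃)₃CO⁻: pKₐ(t-BuOH) ≈ 18 — bulky, strongly basic alkoxide
Listed from poorest to best leaving group as asked.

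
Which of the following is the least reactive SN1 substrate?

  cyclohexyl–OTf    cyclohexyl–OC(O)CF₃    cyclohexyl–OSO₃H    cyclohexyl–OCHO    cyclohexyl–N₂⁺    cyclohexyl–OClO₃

cyclohexyl–OCHO

With the same alkyl group throughout, only the leaving group differentiates the rates.
Leaving-group ability tracks the stability of the departed species; conjugate-acid pKₐ is the usual yardstick (lower pKₐ → better LG).
cyclohexyl–N₂⁺ loses N₂: no meaningful conjugate acid; N₂ departs as an exceptionally stable neutral molecule
cyclohexyl–OTf loses OTf⁻: pKₐ(CF₃SO₃H (triflic acid)) ≈ -14
cyclohexyl–OClO₃ loses ClO₄⁻: pKₐ(HClO₄) ≈ -10
cyclohexyl–OSO₃H loses HSO₄⁻: pKₐ(H₂SO₄) ≈ -3
cyclohexyl–OC(O)CF₃ loses CF₃COO⁻: pKₐ(CF₃COOH) ≈ 0.2
cyclohexyl–OCHO loses HCOO⁻: pKₐ(HCOOH) ≈ 3.8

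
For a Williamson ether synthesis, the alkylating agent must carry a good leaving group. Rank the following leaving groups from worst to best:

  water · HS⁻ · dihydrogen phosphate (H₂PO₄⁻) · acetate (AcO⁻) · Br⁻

The more stable X⁻ (or X) is on its own — i.e. the weaker a base it is — the better a leaving group it makes.
Br⁻: pKₐ(HBr) ≈ -9
water: pKₐ(H₃O⁺) ≈ -1.7
dihydrogen phosphate (H₂PO₄⁻): pKₐ(H₃PO₄) ≈ 2.1
acetate (AcO⁻): pKₐ(CH₃COOH) ≈ 4.8
HS⁻: pKₐ(H₂S) ≈ 7
Reversing gives the worst-to-best order requested.

HS⁻ < acetate (AcO⁻) < dihydrogen phosphate (H₂PO₄⁻) < water < Br⁻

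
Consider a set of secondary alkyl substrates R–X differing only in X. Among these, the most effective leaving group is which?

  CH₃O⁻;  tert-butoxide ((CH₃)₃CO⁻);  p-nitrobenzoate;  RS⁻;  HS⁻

p-nitrobenzoate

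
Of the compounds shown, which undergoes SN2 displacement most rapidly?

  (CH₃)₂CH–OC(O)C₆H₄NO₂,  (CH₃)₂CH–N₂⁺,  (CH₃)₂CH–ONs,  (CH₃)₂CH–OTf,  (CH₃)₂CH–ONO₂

Identical carbon frameworks mean the comparison reduces to leaving-group quality.
A good leaving group is a weak base: the lower the pKₐ of its conjugate acid, the more readily it departs.
(CH₃)₂CH–N₂⁺ loses N₂: no meaningful conjugate acid; N₂ departs as an exceptionally stable neutral molecule
(CH₃)₂CH–OTf loses OTf⁻: pKₐ(CF₃SO₃H (triflic acid)) ≈ -14
(CH₃)₂CH–ONs loses ONs⁻: pKₐ(p-O₂NC₆H₄SO₃H) ≈ -3.5
(CH₃)₂CH–ONO₂ loses NO₃⁻: pKₐ(HNO₃) ≈ -1.3
(CH₃)₂CH–OC(O)C₆H₄NO₂ loses p-O₂N–C₆H₄–COO⁻: pKₐ(p-nitrobenzoic acid) ≈ 3.4

(CH₃)₂CH–N₂⁺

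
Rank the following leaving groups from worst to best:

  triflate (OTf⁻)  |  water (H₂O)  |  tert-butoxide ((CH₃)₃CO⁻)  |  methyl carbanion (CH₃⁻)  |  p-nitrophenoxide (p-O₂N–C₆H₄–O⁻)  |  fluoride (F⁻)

methyl carbanion (CH₃⁻) < tert-butoxide ((CH₃)₃CO⁻) < p-nitrophenoxide (p-O₂N–C₆H₄–O⁻) < fluoride (F⁻) < water (H₂O) < triflate (OTf⁻)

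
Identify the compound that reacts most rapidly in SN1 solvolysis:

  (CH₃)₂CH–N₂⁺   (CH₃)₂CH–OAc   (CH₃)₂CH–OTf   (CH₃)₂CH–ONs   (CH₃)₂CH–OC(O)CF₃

(CH₃)₂CH–N₂⁺

Identical carbon frameworks mean the comparison reduces to leaving-group quality.
A good leaving group is a weak base: the lower the pKₐ of its conjugate acid, the more readily it departs.
(CH₃)₂CH–N₂⁺ loses N₂: no meaningful conjugate acid; N₂ departs as an exceptionally stable neutral molecule
(CH₃)₂CH–OTf loses OTf⁻: pKₐ(CF₃SO₃H (triflic acid)) ≈ -14
(CH₃)₂CH–ONs loses ONs⁻: pKₐ(p-O₂NC₆H₄SO₃H) ≈ -3.5
(CH₃)₂CH–OC(O)CF₃ loses CF₃COO⁻: pKₐ(CF₃COOH) ≈ 0.2
(CH₃)₂CH–OAc loses AcO⁻: pKₐ(CH₃COOH) ≈ 4.8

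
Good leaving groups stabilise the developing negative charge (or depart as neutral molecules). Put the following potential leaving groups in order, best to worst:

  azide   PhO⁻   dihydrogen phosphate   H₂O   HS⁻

H₂O > dihydrogen phosphate > azide > HS⁻ > PhO⁻

H₂O: pKₐ(H₃O⁺) ≈ -1.7 — neutral; leaves from a protonated alcohol (R–OH₂⁺)
dihydrogen phosphate: pKₐ(H₃PO₄) ≈ 2.1 — moderate base; biological leaving group after further activation
azide: pKₐ(HN₃) ≈ 4.7
HS⁻: pKₐ(H₂S) ≈ 7
PhO⁻: pKₐ(C₆H₅OH (phenol)) ≈ 10 — resonance into the ring helps, but still a poor LG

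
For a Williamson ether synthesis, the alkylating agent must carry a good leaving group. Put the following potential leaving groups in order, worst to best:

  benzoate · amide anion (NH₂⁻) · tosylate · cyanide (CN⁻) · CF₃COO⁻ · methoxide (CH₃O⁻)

amide anion (NH₂⁻) < methoxide (CH₃O⁻) < cyanide (CN⁻) < benzoate < CF₃COO⁻ < tosylate

Leaving-group ability tracks the stability of the departed species; conjugate-acid pKₐ is the usual yardstick (lower pKₐ → better LG).
tosylate: pKₐ(p-CH₃C₆H₄SO₃H (TsOH)) ≈ -2.8 — resonance-delocalised arenesulfonate
CF₃COO⁻: pKₐ(CF₃COOH) ≈ 0.2 — strongly electron-withdrawing CF₃ stabilises the carboxylate
benzoate: pKₐ(C₆H₅COOH) ≈ 4.2
cyanide (CN⁻): pKₐ(HCN) ≈ 9.2
methoxide (CH₃O⁻): pKₐ(CH₃OH) ≈ 15.5 — strong base; alkoxides do not leave unassisted
amide anion (NH₂⁻): pKₐ(NH₃) ≈ 38
Reversing gives the worst-to-best order requested.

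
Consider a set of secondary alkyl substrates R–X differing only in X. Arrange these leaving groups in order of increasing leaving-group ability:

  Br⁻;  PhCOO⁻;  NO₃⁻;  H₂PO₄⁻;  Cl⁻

PhCOO⁻ < H₂PO₄⁻ < NO₃⁻ < Cl⁻ < Br⁻

Br⁻: pKₐ(HBr) ≈ -9
Cl⁻: pKₐ(HCl) ≈ -7
NO₃⁻: pKₐ(HNO₃) ≈ -1.3
H₂PO₄⁻: pKₐ(H₃PO₄) ≈ 2.1 — moderate base; biological leaving group after further activation
PhCOO⁻: pKₐ(C₆H₅COOH) ≈ 4.2
Reversing gives the worst-to-best order requested.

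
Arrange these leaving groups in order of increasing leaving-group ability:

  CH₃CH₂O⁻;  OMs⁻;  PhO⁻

Rank by basicity of the departing species: weakest base leaves most easily.
OMs⁻: pKₐ(CH₃SO₃H (MsOH)) ≈ -1.9
PhO⁻: pKₐ(C₆H₅OH (phenol)) ≈ 10
CH₃CH₂O⁻: pKₐ(CH₃CH₂OH) ≈ 16
Listed from poorest to best leaving group as asked.

CH₃CH₂O⁻ < PhO⁻ < OMs⁻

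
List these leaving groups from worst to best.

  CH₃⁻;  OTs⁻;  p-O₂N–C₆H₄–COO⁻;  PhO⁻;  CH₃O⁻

The more stable X⁻ (or X) is on its own — i.e. the weaker a base it is — the better a leaving group it makes.
OTs⁻: pKₐ(p-CH₃C₆H₄SO₃H (TsOH)) ≈ -2.8
p-O₂N–C₆H₄–COO⁻: pKₐ(p-nitrobenzoic acid) ≈ 3.4 — electron-withdrawing nitro group stabilises the carboxylate
PhO⁻: pKₐ(C₆H₅OH (phenol)) ≈ 10 — resonance into the ring helps, but still a poor LG
CH₃O⁻: pKₐ(CH₃OH) ≈ 15.5
CH₃⁻: pKₐ(CH₄) ≈ 48
The question asks for worst first, so the sequence is read in increasing leaving-group ability.

CH₃⁻ < CH₃O⁻ < PhO⁻ < p-O₂N–C₆H₄–COO⁻ < OTs⁻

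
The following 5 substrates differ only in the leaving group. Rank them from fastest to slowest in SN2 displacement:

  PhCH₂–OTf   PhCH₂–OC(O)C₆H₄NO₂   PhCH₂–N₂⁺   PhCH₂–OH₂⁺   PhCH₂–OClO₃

Identical carbon frameworks mean the comparison reduces to leaving-group quality.
Rank by basicity of the departing species: weakest base leaves most easily.
PhCH₂–N₂⁺ loses N₂: no meaningful conjugate acid; N₂ departs as an exceptionally stable neutral molecule
PhCH₂–OTf loses OTf⁻: pKₐ(CF₃SO₃H (triflic acid)) ≈ -14
PhCH₂–OClO₃ loses ClO₄⁻: pKₐ(HClO₄) ≈ -10
PhCH₂–OH₂⁺ loses H₂O: pKₐ(H₃O⁺) ≈ -1.7
PhCH₂–OC(O)C₆H₄NO₂ loses p-O₂N–C₆H₄–COO⁻: pKₐ(p-nitrobenzoic acid) ≈ 3.4

PhCH₂–N₂⁺ > PhCH₂–OTf > PhCH₂–OClO₃ > PhCH₂–OH₂⁺ > PhCH₂–OC(O)C₆H₄NO₂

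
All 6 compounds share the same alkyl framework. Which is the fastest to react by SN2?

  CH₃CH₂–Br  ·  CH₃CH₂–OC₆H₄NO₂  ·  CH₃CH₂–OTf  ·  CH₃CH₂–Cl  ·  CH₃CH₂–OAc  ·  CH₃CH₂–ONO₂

The skeletons are identical, so relative rate is governed entirely by leaving-group ability.
Rank by basicity of the departing species: weakest base leaves most easily.
CH₃CH₂–OTf loses OTf⁻: pKₐ(CF₃SO₃H (triflic acid)) ≈ -14
CH₃CH₂–Br loses Br⁻: pKₐ(HBr) ≈ -9
CH₃CH₂–Cl loses Cl⁻: pKₐ(HCl) ≈ -7
CH₃CH₂–ONO₂ loses NO₃⁻: pKₐ(HNO₃) ≈ -1.3
CH₃CH₂–OAc loses AcO⁻: pKₐ(CH₃COOH) ≈ 4.8
CH₃CH₂–OC₆H₄NO₂ loses p-O₂N–C₆H₄–O⁻: pKₐ(p-nitrophenol) ≈ 7.2

CH₃CH₂–OTf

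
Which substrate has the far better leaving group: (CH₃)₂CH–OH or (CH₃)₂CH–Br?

(CH₃)₂CH–Br

From (CH₃)₂CH–OH the departing group would be OH⁻ (pKₐ(H₂O) ≈ 15.7). Strong base; essentially never leaves without prior activation.
From (CH₃)₂CH–Br the leaving group is Br⁻ (pKₐ(HBr) ≈ -9). Weak base; good leaving group.
(In practice (CH₃)₂CH–Br is made from (CH₃)₂CH–OH by treatment with PBr₃, replacing the hydroxyl with bromide.)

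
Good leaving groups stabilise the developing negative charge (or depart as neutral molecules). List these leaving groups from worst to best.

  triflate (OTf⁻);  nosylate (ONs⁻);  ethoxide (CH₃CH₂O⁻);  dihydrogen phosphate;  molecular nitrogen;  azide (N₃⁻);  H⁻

H⁻ < ethoxide (CH₃CH₂O⁻) < azide (N₃⁻) < dihydrogen phosphate < nosylate (ONs⁻) < triflate (OTf⁻) < molecular nitrogen

molecular nitrogen: no meaningful conjugate acid; N₂ departs as an exceptionally stable neutral molecule
triflate (OTf⁻): pKₐ(CF₃SO₃H (triflic acid)) ≈ -14
nosylate (ONs⁻): pKₐ(p-O₂NC₆H₄SO₃H) ≈ -3.5
dihydrogen phosphate: pKₐ(H₃PO₄) ≈ 2.1
azide (N₃⁻): pKₐ(HN₃) ≈ 4.7
ethoxide (CH₃CH₂O⁻): pKₐ(CH₃CH₂OH) ≈ 16
H⁻: pKₐ(H₂) ≈ 36
The question asks for worst first, so the sequence is read in increasing leaving-group ability.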